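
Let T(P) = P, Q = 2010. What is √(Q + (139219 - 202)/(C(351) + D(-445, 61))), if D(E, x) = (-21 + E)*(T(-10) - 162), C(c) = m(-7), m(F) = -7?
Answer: √1435757308635/26715 ≈ 44.852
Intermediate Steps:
C(c) = -7
D(E, x) = 3612 - 172*E (D(E, x) = (-21 + E)*(-10 - 162) = (-21 + E)*(-172) = 3612 - 172*E)
√(Q + (139219 - 202)/(C(351) + D(-445, 61))) = √(2010 + (139219 - 202)/(-7 + (3612 - 172*(-445)))) = √(2010 + 139017/(-7 + (3612 + 76540))) = √(2010 + 139017/(-7 + 80152)) = √(2010 + 139017/80145) = √(2010 + 139017*(1/80145)) = √(2010 + 46339/26715) = √(53743489/26715) = √1435757308635/26715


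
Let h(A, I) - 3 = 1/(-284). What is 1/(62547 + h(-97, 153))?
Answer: 284/17764199 ≈ 1.5987e-5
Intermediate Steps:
h(A, I) = 851/284 (h(A, I) = 3 + 1/(-284) = 3 - 1/284 = 851/284)
1/(62547 + h(-97, 153)) = 1/(62547 + 851/284) = 1/(17764199/284) = 284/17764199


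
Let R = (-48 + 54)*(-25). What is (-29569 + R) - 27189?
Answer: -56908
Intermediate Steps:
R = -150 (R = 6*(-25) = -150)
(-29569 + R) - 27189 = (-29569 - 150) - 27189 = -29719 - 27189 = -56908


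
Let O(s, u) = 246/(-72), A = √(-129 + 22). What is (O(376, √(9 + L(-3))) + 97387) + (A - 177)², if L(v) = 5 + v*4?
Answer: 1543267/12 - 354*I*√107 ≈ 1.2861e+5 - 3661.8*I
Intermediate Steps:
L(v) = 5 + 4*v
A = I*√107 (A = √(-107) = I*√107 ≈ 10.344*I)
O(s, u) = -41/12 (O(s, u) = 246*(-1/72) = -41/12)
(O(376, √(9 + L(-3))) + 97387) + (A - 177)² = (-41/12 + 97387) + (I*√107 - 177)² = 1168603/12 + (-177 + I*√107)²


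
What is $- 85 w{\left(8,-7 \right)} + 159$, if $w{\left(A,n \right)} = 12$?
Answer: $-861$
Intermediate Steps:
$- 85 w{\left(8,-7 \right)} + 159 = \left(-85\right) 12 + 159 = -1020 + 159 = -861$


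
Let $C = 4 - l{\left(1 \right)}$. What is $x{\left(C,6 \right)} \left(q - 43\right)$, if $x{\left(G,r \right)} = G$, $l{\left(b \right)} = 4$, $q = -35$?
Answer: $0$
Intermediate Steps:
$C = 0$ ($C = 4 - 4 = 0$)
$x{\left(C,6 \right)} \left(q - 43\right) = 0 \left(-35 - 43\right) = 0 \left(-78\right) = 0$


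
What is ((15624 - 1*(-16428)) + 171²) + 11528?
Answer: 72821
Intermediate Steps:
((15624 - 1*(-16428)) + 171²) + 11528 = ((15624 + 16428) + 29241) + 11528 = (32052 + 29241) + 11528 = 61293 + 11528 = 72821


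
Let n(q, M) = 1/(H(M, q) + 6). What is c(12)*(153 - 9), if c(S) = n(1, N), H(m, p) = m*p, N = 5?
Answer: 144/11 ≈ 13.091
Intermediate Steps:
n(q, M) = 1/(6 + M*q) (n(q, M) = 1/(M*q + 6) = 1/(6 + M*q))
c(S) = 1/11 (c(S) = 1/(6 + 5*1) = 1/(6 + 5) = 1/11)
c(12)*(153 - 9) = (153 - 9)/11 = (1/11)*144 = 144/11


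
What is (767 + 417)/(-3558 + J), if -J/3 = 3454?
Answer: -37/435 ≈ -0.085057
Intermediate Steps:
J = -10362 (J = -3*3454 = -10362)
(767 + 417)/(-3558 + J) = (767 + 417)/(-3558 - 10362) = 1184/(-13920) = 1184*(-1/13920) = -37/435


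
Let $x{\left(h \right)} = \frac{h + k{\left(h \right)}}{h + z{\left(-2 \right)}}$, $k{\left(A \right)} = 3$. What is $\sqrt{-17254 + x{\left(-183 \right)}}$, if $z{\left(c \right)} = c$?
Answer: $\frac{i \sqrt{23619394}}{37} \approx 131.35 i$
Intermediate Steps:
$x{\left(h \right)} = \frac{3 + h}{-2 + h}$ ($x{\left(h \right)} = \frac{h + 3}{h - 2} = \frac{3 + h}{-2 + h}$)
$\sqrt{-17254 + x{\left(-183 \right)}} = \sqrt{-17254 + \frac{3 - 183}{-2 - 183}} = \sqrt{-17254 + \frac{1}{-185} \left(-180\right)} = \sqrt{-17254 - - \frac{36}{37}} = \sqrt{-17254 + \frac{36}{37}} = \sqrt{- \frac{638362}{37}} = \frac{i \sqrt{23619394}}{37}$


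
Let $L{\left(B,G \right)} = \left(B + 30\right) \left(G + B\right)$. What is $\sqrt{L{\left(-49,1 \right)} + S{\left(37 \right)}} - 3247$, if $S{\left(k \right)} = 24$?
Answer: $-3247 + 6 \sqrt{26} \approx -3216.4$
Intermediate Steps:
$L{\left(B,G \right)} = \left(30 + B\right) \left(B + G\right)$
$\sqrt{L{\left(-49,1 \right)} + S{\left(37 \right)}} - 3247 = \sqrt{\left(\left(-49\right)^{2} + 30 \left(-49\right) + 30 \cdot 1 - 49\right) + 24} - 3247 = \sqrt{\left(2401 - 1470 + 30 - 49\right) + 24} - 3247 = \sqrt{912 + 24} - 3247 = \sqrt{936} - 3247 = 6 \sqrt{26} - 3247 = -3247 + 6 \sqrt{26}$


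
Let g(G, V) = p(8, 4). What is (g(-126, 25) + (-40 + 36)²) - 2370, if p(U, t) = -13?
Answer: -2367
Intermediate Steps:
g(G, V) = -13
(g(-126, 25) + (-40 + 36)²) - 2370 = (-13 + (-40 + 36)²) - 2370 = (-13 + (-4)²) - 2370 = (-13 + 16) - 2370 = 3 - 2370 = -2367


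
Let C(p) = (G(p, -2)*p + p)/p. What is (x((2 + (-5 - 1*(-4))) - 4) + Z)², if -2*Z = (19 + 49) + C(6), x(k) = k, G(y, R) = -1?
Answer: 1369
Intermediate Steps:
C(p) = 0 (C(p) = (-p + p)/p = 0/p = 0)
Z = -34 (Z = -((19 + 49) + 0)/2 = -(68 + 0)/2 = -½*68 = -34)
(x((2 + (-5 - 1*(-4))) - 4) + Z)² = (((2 + (-5 - 1*(-4))) - 4) - 34)² = (((2 + (-5 + 4)) - 4) - 34)² = (((2 - 1) - 4) - 34)² = ((1 - 4) - 34)² = (-3 - 34)² = (-37)² = 1369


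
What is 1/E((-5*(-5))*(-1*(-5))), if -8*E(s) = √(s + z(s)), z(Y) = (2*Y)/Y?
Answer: -8*√127/127 ≈ -0.70989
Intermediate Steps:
z(Y) = 2
E(s) = -√(2 + s)/8 (E(s) = -√(s + 2)/8 = -√(2 + s)/8)
1/E((-5*(-5))*(-1*(-5))) = 1/(-√(2 + (-5*(-5))*(-1*(-5)))/8) = 1/(-√(2 + 25*5)/8) = 1/(-√(2 + 125)/8) = 1/(-√127/8) = -8*√127/127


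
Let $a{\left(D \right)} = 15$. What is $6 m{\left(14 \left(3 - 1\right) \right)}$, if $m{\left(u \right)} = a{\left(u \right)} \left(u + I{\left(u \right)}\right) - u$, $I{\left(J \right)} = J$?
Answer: $4872$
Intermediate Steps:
$m{\left(u \right)} = 29 u$ ($m{\left(u \right)} = 15 \left(u + u\right) - u = 15 \cdot 2 u - u = 30 u - u = 29 u$)
$6 m{\left(14 \left(3 - 1\right) \right)} = 6 \cdot 29 \cdot 14 \left(3 - 1\right) = 6 \cdot 29 \cdot 14 \cdot 2 = 6 \cdot 29 \cdot 28 = 6 \cdot 812 = 4872$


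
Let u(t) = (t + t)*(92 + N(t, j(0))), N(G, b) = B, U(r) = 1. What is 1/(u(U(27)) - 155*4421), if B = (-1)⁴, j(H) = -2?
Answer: -1/685069 ≈ -1.4597e-6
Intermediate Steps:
B = 1
N(G, b) = 1
u(t) = 186*t (u(t) = (t + t)*(92 + 1) = (2*t)*93 = 186*t)
1/(u(U(27)) - 155*4421) = 1/(186*1 - 155*4421) = 1/(186 - 685255) = 1/(-685069) = -1/685069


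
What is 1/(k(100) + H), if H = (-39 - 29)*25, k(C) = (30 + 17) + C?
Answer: -1/1553 ≈ -0.00064391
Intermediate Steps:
k(C) = 47 + C
H = -1700 (H = -68*25 = -1700)
1/(k(100) + H) = 1/((47 + 100) - 1700) = 1/(147 - 1700) = 1/(-1553) = -1/1553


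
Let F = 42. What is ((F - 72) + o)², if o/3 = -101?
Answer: 110889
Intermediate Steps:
o = -303 (o = 3*(-101) = -303)
((F - 72) + o)² = ((42 - 72) - 303)² = (-30 - 303)² = (-333)² = 110889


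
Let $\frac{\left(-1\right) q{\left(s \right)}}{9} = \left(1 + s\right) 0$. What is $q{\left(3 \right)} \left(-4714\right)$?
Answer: $0$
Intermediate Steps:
$q{\left(s \right)} = 0$ ($q{\left(s \right)} = - 9 \left(1 + s\right) 0 = \left(-9\right) 0 = 0$)
$q{\left(3 \right)} \left(-4714\right) = 0 \left(-4714\right) = 0$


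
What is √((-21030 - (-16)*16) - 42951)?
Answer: 5*I*√2549 ≈ 252.44*I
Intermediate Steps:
√((-21030 - (-16)*16) - 42951) = √((-21030 - 1*(-256)) - 42951) = √((-21030 + 256) - 42951) = √(-20774 - 42951) = √(-63725) = 5*I*√2549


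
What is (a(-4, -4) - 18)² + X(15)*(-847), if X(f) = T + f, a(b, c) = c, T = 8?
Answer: -18997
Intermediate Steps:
X(f) = 8 + f
(a(-4, -4) - 18)² + X(15)*(-847) = (-4 - 18)² + (8 + 15)*(-847) = (-22)² + 23*(-847) = 484 - 19481 = -18997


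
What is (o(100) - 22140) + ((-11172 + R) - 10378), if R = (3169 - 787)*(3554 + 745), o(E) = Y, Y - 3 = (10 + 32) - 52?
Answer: 10196521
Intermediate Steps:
Y = -7 (Y = 3 + ((10 + 32) - 52) = 3 + (42 - 52) = 3 - 10 = -7)
o(E) = -7
R = 10240218 (R = 2382*4299 = 10240218)
(o(100) - 22140) + ((-11172 + R) - 10378) = (-7 - 22140) + ((-11172 + 10240218) - 10378) = -22147 + (10229046 - 10378) = -22147 + 10218668 = 10196521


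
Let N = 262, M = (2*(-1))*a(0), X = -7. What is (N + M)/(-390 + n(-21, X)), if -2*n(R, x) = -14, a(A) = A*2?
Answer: -262/383 ≈ -0.68407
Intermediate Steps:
a(A) = 2*A
n(R, x) = 7 (n(R, x) = -½*(-14) = 7)
M = 0 (M = (2*(-1))*(2*0) = -2*0 = 0)
(N + M)/(-390 + n(-21, X)) = (262 + 0)/(-390 + 7) = 262/(-383) = 262*(-1/383) = -262/383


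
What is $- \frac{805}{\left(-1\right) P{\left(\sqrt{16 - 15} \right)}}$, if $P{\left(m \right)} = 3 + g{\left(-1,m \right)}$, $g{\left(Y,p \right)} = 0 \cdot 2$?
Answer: $\frac{805}{3} \approx 268.33$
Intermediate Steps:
$g{\left(Y,p \right)} = 0$
$P{\left(m \right)} = 3$ ($P{\left(m \right)} = 3 + 0 = 3$)
$- \frac{805}{\left(-1\right) P{\left(\sqrt{16 - 15} \right)}} = - \frac{805}{\left(-1\right) 3} = - \frac{805}{-3} = \left(-805\right) \left(- \frac{1}{3}\right) = \frac{805}{3}$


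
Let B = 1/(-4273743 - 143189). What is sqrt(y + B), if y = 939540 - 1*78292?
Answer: sqrt(4994748966540255)/76154 ≈ 928.03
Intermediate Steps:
y = 861248 (y = 939540 - 78292 = 861248)
B = -1/4416932 (B = 1/(-4416932) = -1/4416932 ≈ -2.2640e-7)
sqrt(y + B) = sqrt(861248 - 1/4416932) = sqrt(3804073851135/4416932) = sqrt(4994748966540255)/76154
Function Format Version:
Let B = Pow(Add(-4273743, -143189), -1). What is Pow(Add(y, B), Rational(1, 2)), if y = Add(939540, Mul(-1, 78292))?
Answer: Mul(Rational(1, 76154), Pow(4994748966540255, Rational(1, 2))) ≈ 928.03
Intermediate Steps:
y = 861248 (y = Add(939540, -78292) = 861248)
B = Rational(-1, 4416932) (B = Pow(-4416932, -1) = Rational(-1, 4416932) ≈ -2.2640e-7)
Pow(Add(y, B), Rational(1, 2)) = Pow(Add(861248, Rational(-1, 4416932)), Rational(1, 2)) = Pow(Rational(3804073851135, 4416932), Rational(1, 2)) = Mul(Rational(1, 76154), Pow(4994748966540255, Rational(1, 2)))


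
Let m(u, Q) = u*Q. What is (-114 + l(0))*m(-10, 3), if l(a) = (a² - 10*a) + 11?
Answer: 3090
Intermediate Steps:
l(a) = 11 + a² - 10*a
m(u, Q) = Q*u
(-114 + l(0))*m(-10, 3) = (-114 + (11 + 0² - 10*0))*(3*(-10)) = (-114 + (11 + 0 + 0))*(-30) = (-114 + 11)*(-30) = -103*(-30) = 3090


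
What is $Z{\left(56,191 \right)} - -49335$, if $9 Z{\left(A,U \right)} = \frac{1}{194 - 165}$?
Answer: $\frac{12876436}{261} \approx 49335.0$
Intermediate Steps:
$Z{\left(A,U \right)} = \frac{1}{261}$ ($Z{\left(A,U \right)} = \frac{1}{9 \left(194 - 165\right)} = \frac{1}{9 \cdot 29} = \frac{1}{9} \cdot \frac{1}{29} = \frac{1}{261}$)
$Z{\left(56,191 \right)} - -49335 = \frac{1}{261} - -49335 = \frac{1}{261} + 49335 = \frac{12876436}{261}$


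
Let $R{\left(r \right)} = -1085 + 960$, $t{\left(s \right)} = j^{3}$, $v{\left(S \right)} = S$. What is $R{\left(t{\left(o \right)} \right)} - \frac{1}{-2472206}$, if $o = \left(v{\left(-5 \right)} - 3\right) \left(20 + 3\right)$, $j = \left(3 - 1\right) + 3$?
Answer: $- \frac{309025749}{2472206} \approx -125.0$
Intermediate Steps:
$j = 5$ ($j = 2 + 3 = 5$)
$o = -184$ ($o = \left(-5 - 3\right) \left(20 + 3\right) = \left(-8\right) 23 = -184$)
$t{\left(s \right)} = 125$ ($t{\left(s \right)} = 5^{3} = 125$)
$R{\left(r \right)} = -125$
$R{\left(t{\left(o \right)} \right)} - \frac{1}{-2472206} = -125 - \frac{1}{-2472206} = -125 - - \frac{1}{2472206} = -125 + \frac{1}{2472206} = - \frac{309025749}{2472206}$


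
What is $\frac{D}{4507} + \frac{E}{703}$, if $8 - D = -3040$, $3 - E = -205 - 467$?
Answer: $\frac{5184969}{3168421} \approx 1.6365$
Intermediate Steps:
$E = 675$ ($E = 3 - \left(-205 - 467\right) = 3 - -672 = 3 + 672 = 675$)
$D = 3048$ ($D = 8 - -3040 = 8 + 3040 = 3048$)
$\frac{D}{4507} + \frac{E}{703} = \frac{3048}{4507} + \frac{675}{703} = \frac{5184969}{3168421}$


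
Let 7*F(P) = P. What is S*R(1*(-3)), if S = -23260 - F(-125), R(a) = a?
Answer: 488085/7 ≈ 69726.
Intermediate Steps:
F(P) = P/7
S = -162695/7 (S = -23260 - (-125)/7 = -23260 - 1*(-125/7) = -23260 + 125/7 = -162695/7 ≈ -23242.)
S*R(1*(-3)) = -162695*(-3)/7 = -162695/7*(-3) = 488085/7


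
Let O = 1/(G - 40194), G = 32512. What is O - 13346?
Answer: -102523973/7682 ≈ -13346.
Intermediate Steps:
O = -1/7682 (O = 1/(32512 - 40194) = 1/(-7682) = -1/7682 ≈ -0.00013017)
O - 13346 = -1/7682 - 13346 = -102523973/7682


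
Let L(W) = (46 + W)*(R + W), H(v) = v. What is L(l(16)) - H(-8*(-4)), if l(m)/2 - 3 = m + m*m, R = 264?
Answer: 485112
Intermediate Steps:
l(m) = 6 + 2*m + 2*m² (l(m) = 6 + 2*(m + m*m) = 6 + 2*(m + m²) = 6 + (2*m + 2*m²) = 6 + 2*m + 2*m²)
L(W) = (46 + W)*(264 + W)
L(l(16)) - H(-8*(-4)) = (12144 + (6 + 2*16 + 2*16²)² + 310*(6 + 2*16 + 2*16²)) - (-8)*(-4) = (12144 + (6 + 32 + 2*256)² + 310*(6 + 32 + 2*256)) - 1*32 = (12144 + (6 + 32 + 512)² + 310*(6 + 32 + 512)) - 32 = (12144 + 550² + 310*550) - 32 = (12144 + 302500 + 170500) - 32 = 485144 - 32 = 485112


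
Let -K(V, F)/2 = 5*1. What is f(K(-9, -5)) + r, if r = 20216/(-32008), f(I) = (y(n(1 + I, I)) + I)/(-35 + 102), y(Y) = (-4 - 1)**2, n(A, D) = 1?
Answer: -109294/268067 ≈ -0.40771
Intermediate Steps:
K(V, F) = -10
y(Y) = 25 (y(Y) = (-5)**2 = 25)
f(I) = 25/67 + I/67 (f(I) = (25 + I)/(-35 + 102) = (25 + I)/67 = (25 + I)*(1/67) = 25/67 + I/67)
r = -2527/4001 (r = 20216*(-1/32008) = -2527/4001 ≈ -0.63159)
f(K(-9, -5)) + r = (25/67 + (1/67)*(-10)) - 2527/4001 = (25/67 - 10/67) - 2527/4001 = 15/67 - 2527/4001 = -109294/268067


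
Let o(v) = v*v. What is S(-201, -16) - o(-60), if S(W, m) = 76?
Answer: -3524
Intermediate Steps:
o(v) = v**2
S(-201, -16) - o(-60) = 76 - 1*(-60)**2 = 76 - 1*3600 = 76 - 3600 = -3524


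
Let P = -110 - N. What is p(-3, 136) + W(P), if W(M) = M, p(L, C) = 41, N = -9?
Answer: -60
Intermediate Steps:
P = -101 (P = -110 - 1*(-9) = -110 + 9 = -101)
p(-3, 136) + W(P) = 41 - 101 = -60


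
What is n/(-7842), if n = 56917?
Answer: -56917/7842 ≈ -7.2580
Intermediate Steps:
n/(-7842) = 56917/(-7842) = 56917*(-1/7842) = -56917/7842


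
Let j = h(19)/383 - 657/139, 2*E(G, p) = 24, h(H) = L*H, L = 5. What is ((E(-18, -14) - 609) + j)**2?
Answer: 1025338997437225/2834178169 ≈ 3.6178e+5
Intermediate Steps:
h(H) = 5*H
E(G, p) = 12 (E(G, p) = (1/2)*24 = 12)
j = -238426/53237 (j = (5*19)/383 - 657/139 = 95*(1/383) - 657*1/139 = 95/383 - 657/139 = -238426/53237 ≈ -4.4786)
((E(-18, -14) - 609) + j)**2 = ((12 - 609) - 238426/53237)**2 = (-597 - 238426/53237)**2 = (-32020915/53237)**2 = 1025338997437225/2834178169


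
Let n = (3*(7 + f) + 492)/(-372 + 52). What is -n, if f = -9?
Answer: 243/160 ≈ 1.5187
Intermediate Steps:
n = -243/160 (n = (3*(7 - 9) + 492)/(-372 + 52) = (3*(-2) + 492)/(-320) = (-6 + 492)*(-1/320) = 486*(-1/320) = -243/160 ≈ -1.5187)
-n = -1*(-243/160) = 243/160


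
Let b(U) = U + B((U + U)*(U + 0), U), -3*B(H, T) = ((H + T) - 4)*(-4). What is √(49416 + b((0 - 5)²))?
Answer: √460221/3 ≈ 226.13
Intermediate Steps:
B(H, T) = -16/3 + 4*H/3 + 4*T/3 (B(H, T) = -((H + T) - 4)*(-4)/3 = -(-4 + H + T)*(-4)/3 = -(16 - 4*H - 4*T)/3 = -16/3 + 4*H/3 + 4*T/3)
b(U) = -16/3 + 7*U/3 + 8*U²/3 (b(U) = U + (-16/3 + 4*((U + U)*(U + 0))/3 + 4*U/3) = U + (-16/3 + 4*((2*U)*U)/3 + 4*U/3) = U + (-16/3 + 4*(2*U²)/3 + 4*U/3) = U + (-16/3 + 8*U²/3 + 4*U/3) = U + (-16/3 + 4*U/3 + 8*U²/3) = -16/3 + 7*U/3 + 8*U²/3)
√(49416 + b((0 - 5)²)) = √(49416 + (-16/3 + 7*(0 - 5)²/3 + 8*((0 - 5)²)²/3)) = √(49416 + (-16/3 + (7/3)*(-5)² + 8*((-5)²)²/3)) = √(49416 + (-16/3 + (7/3)*25 + (8/3)*25²)) = √(49416 + (-16/3 + 175/3 + (8/3)*625)) = √(49416 + (-16/3 + 175/3 + 5000/3)) = √(49416 + 5159/3) = √(153407/3) = √460221/3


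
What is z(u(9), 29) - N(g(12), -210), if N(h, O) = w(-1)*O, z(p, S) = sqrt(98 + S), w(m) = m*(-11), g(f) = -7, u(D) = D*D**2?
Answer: 2310 + sqrt(127) ≈ 2321.3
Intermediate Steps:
u(D) = D**3
w(m) = -11*m
N(h, O) = 11*O (N(h, O) = (-11*(-1))*O = 11*O)
z(u(9), 29) - N(g(12), -210) = sqrt(98 + 29) - 11*(-210) = sqrt(127) - 1*(-2310) = sqrt(127) + 2310 = 2310 + sqrt(127)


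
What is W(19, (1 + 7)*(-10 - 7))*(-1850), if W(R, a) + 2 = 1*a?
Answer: 255300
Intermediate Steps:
W(R, a) = -2 + a (W(R, a) = -2 + 1*a = -2 + a)
W(19, (1 + 7)*(-10 - 7))*(-1850) = (-2 + (1 + 7)*(-10 - 7))*(-1850) = (-2 + 8*(-17))*(-1850) = (-2 - 136)*(-1850) = -138*(-1850) = 255300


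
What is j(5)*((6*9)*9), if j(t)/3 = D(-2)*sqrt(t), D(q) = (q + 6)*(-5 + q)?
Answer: -40824*sqrt(5) ≈ -91285.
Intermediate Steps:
D(q) = (-5 + q)*(6 + q) (D(q) = (6 + q)*(-5 + q) = (-5 + q)*(6 + q))
j(t) = -84*sqrt(t) (j(t) = 3*((-30 - 2 + (-2)**2)*sqrt(t)) = 3*((-30 - 2 + 4)*sqrt(t)) = 3*(-28*sqrt(t)) = -84*sqrt(t))
j(5)*((6*9)*9) = (-84*sqrt(5))*((6*9)*9) = (-84*sqrt(5))*(54*9) = -84*sqrt(5)*486 = -40824*sqrt(5)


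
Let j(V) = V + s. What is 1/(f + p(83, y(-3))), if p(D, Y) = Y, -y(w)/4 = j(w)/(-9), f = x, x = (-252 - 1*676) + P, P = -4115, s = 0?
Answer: -3/15133 ≈ -0.00019824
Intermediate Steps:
j(V) = V (j(V) = V + 0 = V)
x = -5043 (x = (-252 - 1*676) - 4115 = (-252 - 676) - 4115 = -928 - 4115 = -5043)
f = -5043
y(w) = 4*w/9 (y(w) = -4*w/(-9) = -4*w*(-1)/9 = -(-4)*w/9 = 4*w/9)
1/(f + p(83, y(-3))) = 1/(-5043 + (4/9)*(-3)) = 1/(-5043 - 4/3) = 1/(-15133/3) = -3/15133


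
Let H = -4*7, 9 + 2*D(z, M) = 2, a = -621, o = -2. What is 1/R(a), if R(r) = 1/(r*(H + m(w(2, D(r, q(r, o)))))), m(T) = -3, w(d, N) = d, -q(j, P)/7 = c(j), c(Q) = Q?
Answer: 19251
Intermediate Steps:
q(j, P) = -7*j
D(z, M) = -7/2 (D(z, M) = -9/2 + (½)*2 = -9/2 + 1 = -7/2)
H = -28
R(r) = -1/(31*r) (R(r) = 1/(r*(-28 - 3)) = 1/(r*(-31)) = 1/(-31*r) = -1/(31*r))
1/R(a) = 1/(-1/31/(-621)) = 1/(-1/31*(-1/621)) = 1/(1/19251) = 19251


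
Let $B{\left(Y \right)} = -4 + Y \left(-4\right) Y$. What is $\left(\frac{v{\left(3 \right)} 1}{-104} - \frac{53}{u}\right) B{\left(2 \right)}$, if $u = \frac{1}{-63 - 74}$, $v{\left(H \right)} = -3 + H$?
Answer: $-145220$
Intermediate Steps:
$u = - \frac{1}{137}$ ($u = \frac{1}{-137} = - \frac{1}{137} \approx -0.0072993$)
$B{\left(Y \right)} = -4 - 4 Y^{2}$ ($B{\left(Y \right)} = -4 + - 4 Y Y = -4 - 4 Y^{2}$)
$\left(\frac{v{\left(3 \right)} 1}{-104} - \frac{53}{u}\right) B{\left(2 \right)} = \left(\frac{\left(-3 + 3\right) 1}{-104} - \frac{53}{- \frac{1}{137}}\right) \left(-4 - 4 \cdot 2^{2}\right) = \left(0 \cdot 1 \left(- \frac{1}{104}\right) - -7261\right) \left(-4 - 16\right) = \left(0 \left(- \frac{1}{104}\right) + 7261\right) \left(-4 - 16\right) = \left(0 + 7261\right) \left(-20\right) = 7261 \left(-20\right) = -145220$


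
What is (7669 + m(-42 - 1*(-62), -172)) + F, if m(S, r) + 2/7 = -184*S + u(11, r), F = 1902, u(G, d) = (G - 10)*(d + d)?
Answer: 38827/7 ≈ 5546.7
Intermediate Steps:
u(G, d) = 2*d*(-10 + G) (u(G, d) = (-10 + G)*(2*d) = 2*d*(-10 + G))
m(S, r) = -2/7 - 184*S + 2*r (m(S, r) = -2/7 + (-184*S + 2*r*(-10 + 11)) = -2/7 + (-184*S + 2*r*1) = -2/7 + (-184*S + 2*r) = -2/7 - 184*S + 2*r)
(7669 + m(-42 - 1*(-62), -172)) + F = (7669 + (-2/7 - 184*(-42 - 1*(-62)) + 2*(-172))) + 1902 = (7669 + (-2/7 - 184*(-42 + 62) - 344)) + 1902 = (7669 + (-2/7 - 184*20 - 344)) + 1902 = (7669 + (-2/7 - 3680 - 344)) + 1902 = (7669 - 28170/7) + 1902 = 25513/7 + 1902 = 38827/7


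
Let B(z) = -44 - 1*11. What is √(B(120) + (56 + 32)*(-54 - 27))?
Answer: I*√7183 ≈ 84.753*I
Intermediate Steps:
B(z) = -55 (B(z) = -44 - 11 = -55)
√(B(120) + (56 + 32)*(-54 - 27)) = √(-55 + (56 + 32)*(-54 - 27)) = √(-55 + 88*(-81)) = √(-55 - 7128) = √(-7183) = I*√7183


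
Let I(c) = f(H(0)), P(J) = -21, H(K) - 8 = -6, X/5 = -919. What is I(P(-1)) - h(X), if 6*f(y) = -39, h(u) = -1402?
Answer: 2791/2 ≈ 1395.5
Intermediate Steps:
X = -4595 (X = 5*(-919) = -4595)
H(K) = 2 (H(K) = 8 - 6 = 2)
f(y) = -13/2 (f(y) = (1/6)*(-39) = -13/2)
I(c) = -13/2
I(P(-1)) - h(X) = -13/2 - 1*(-1402) = -13/2 + 1402 = 2791/2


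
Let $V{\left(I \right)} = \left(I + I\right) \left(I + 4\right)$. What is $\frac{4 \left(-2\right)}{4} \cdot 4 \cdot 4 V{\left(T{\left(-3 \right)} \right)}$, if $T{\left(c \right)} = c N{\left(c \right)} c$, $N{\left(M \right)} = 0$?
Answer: $0$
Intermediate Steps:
$T{\left(c \right)} = 0$ ($T{\left(c \right)} = c 0 c = 0 c = 0$)
$V{\left(I \right)} = 2 I \left(4 + I\right)$
$\frac{4 \left(-2\right)}{4} \cdot 4 \cdot 4 V{\left(T{\left(-3 \right)} \right)} = \frac{4 \left(-2\right)}{4} \cdot 4 \cdot 4 \cdot 2 \cdot 0 \left(4 + 0\right) = \left(-8\right) \frac{1}{4} \cdot 16 \cdot 2 \cdot 0 \cdot 4 = \left(-2\right) 16 \cdot 0 = \left(-32\right) 0 = 0$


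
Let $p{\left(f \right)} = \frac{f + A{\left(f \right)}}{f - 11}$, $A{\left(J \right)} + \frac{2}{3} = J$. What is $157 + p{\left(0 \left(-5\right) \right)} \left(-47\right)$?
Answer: $\frac{5087}{33} \approx 154.15$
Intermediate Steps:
$A{\left(J \right)} = - \frac{2}{3} + J$
$p{\left(f \right)} = \frac{- \frac{2}{3} + 2 f}{-11 + f}$ ($p{\left(f \right)} = \frac{f + \left(- \frac{2}{3} + f\right)}{f - 11} = \frac{- \frac{2}{3} + 2 f}{-11 + f}$)
$157 + p{\left(0 \left(-5\right) \right)} \left(-47\right) = 157 + \frac{2 \left(-1 + 3 \cdot 0 \left(-5\right)\right)}{3 \left(-11 + 0 \left(-5\right)\right)} \left(-47\right) = 157 + \frac{2 \left(-1 + 3 \cdot 0\right)}{3 \left(-11 + 0\right)} \left(-47\right) = 157 + \frac{2 \left(-1 + 0\right)}{3 \left(-11\right)} \left(-47\right) = 157 + \frac{2}{3} \left(- \frac{1}{11}\right) \left(-1\right) \left(-47\right) = 157 + \frac{2}{33} \left(-47\right) = 157 - \frac{94}{33} = \frac{5087}{33}$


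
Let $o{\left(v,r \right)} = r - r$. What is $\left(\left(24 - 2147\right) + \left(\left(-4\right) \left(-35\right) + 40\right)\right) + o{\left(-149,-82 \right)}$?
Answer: $-1943$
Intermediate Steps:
$o{\left(v,r \right)} = 0$
$\left(\left(24 - 2147\right) + \left(\left(-4\right) \left(-35\right) + 40\right)\right) + o{\left(-149,-82 \right)} = \left(\left(24 - 2147\right) + \left(\left(-4\right) \left(-35\right) + 40\right)\right) + 0 = \left(\left(24 - 2147\right) + \left(140 + 40\right)\right) + 0 = \left(-2123 + 180\right) + 0 = -1943 + 0 = -1943$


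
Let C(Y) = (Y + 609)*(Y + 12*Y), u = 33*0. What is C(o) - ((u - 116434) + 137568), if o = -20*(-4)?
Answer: 695426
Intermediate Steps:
u = 0
o = 80
C(Y) = 13*Y*(609 + Y) (C(Y) = (609 + Y)*(13*Y) = 13*Y*(609 + Y))
C(o) - ((u - 116434) + 137568) = 13*80*(609 + 80) - ((0 - 116434) + 137568) = 13*80*689 - (-116434 + 137568) = 716560 - 1*21134 = 716560 - 21134 = 695426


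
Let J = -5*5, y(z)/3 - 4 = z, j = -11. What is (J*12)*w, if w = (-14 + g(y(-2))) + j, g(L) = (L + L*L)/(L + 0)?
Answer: 5400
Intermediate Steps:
y(z) = 12 + 3*z
J = -25
g(L) = (L + L²)/L
w = -18 (w = (-14 + (1 + (12 + 3*(-2)))) - 11 = (-14 + (1 + (12 - 6))) - 11 = (-14 + (1 + 6)) - 11 = (-14 + 7) - 11 = -7 - 11 = -18)
(J*12)*w = -25*12*(-18) = -300*(-18) = 5400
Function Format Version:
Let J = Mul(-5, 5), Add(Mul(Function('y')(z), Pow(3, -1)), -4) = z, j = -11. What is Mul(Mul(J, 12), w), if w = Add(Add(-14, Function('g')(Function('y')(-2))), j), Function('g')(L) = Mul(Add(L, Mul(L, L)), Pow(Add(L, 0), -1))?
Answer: 5400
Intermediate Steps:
Function('y')(z) = Add(12, Mul(3, z))
J = -25
Function('g')(L) = Mul(Pow(L, -1), Add(L, Pow(L, 2))) (Function('g')(L) = Mul(Add(L, Pow(L, 2)), Pow(L, -1)) = Mul(Pow(L, -1), Add(L, Pow(L, 2))))
w = -18 (w = Add(Add(-14, Add(1, Add(12, Mul(3, -2)))), -11) = Add(Add(-14, Add(1, Add(12, -6))), -11) = Add(Add(-14, Add(1, 6)), -11) = Add(Add(-14, 7), -11) = Add(-7, -11) = -18)
Mul(Mul(J, 12), w) = Mul(Mul(-25, 12), -18) = Mul(-300, -18) = 5400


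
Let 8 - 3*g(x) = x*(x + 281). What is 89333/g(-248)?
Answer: 267999/8192 ≈ 32.715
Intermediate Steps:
g(x) = 8/3 - x*(281 + x)/3 (g(x) = 8/3 - x*(x + 281)/3 = 8/3 - x*(281 + x)/3)
89333/g(-248) = 89333/(8/3 - 281/3*(-248) - ⅓*(-248)²) = 89333/(8/3 + 69688/3 - ⅓*61504) = 89333/(8/3 + 69688/3 - 61504/3) = 89333/(8192/3) = 89333*(3/8192) = 267999/8192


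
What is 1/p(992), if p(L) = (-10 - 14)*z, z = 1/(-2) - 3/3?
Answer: 1/36 ≈ 0.027778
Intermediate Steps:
z = -3/2 (z = 1*(-1/2) - 3*1/3 = -1/2 - 1 = -3/2 ≈ -1.5000)
p(L) = 36 (p(L) = (-10 - 14)*(-3/2) = -24*(-3/2) = 36)
1/p(992) = 1/36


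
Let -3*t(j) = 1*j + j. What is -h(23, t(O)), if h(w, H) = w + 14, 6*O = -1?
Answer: -37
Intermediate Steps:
O = -1/6 (O = (1/6)*(-1) = -1/6 ≈ -0.16667)
t(j) = -2*j/3 (t(j) = -(1*j + j)/3 = -(j + j)/3 = -2*j/3)
h(w, H) = 14 + w
-h(23, t(O)) = -(14 + 23) = -1*37 = -37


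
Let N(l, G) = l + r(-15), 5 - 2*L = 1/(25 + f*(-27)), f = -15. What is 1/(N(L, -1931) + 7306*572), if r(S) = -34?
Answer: 860/3593940429 ≈ 2.3929e-7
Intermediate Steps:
L = 2149/860 (L = 5/2 - 1/(2*(25 - 15*(-27))) = 5/2 - 1/(2*(25 + 405)) = 5/2 - ½/430 = 5/2 - ½*1/430 = 5/2 - 1/860 = 2149/860 ≈ 2.4988)
N(l, G) = -34 + l (N(l, G) = l - 34 = -34 + l)
1/(N(L, -1931) + 7306*572) = 1/((-34 + 2149/860) + 7306*572) = 1/(-27091/860 + 4179032) = 1/(3593940429/860) = 860/3593940429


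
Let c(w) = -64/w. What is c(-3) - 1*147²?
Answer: -64763/3 ≈ -21588.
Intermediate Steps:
c(-3) - 1*147² = -64/(-3) - 1*147² = -64*(-⅓) - 1*21609 = 64/3 - 21609 = -64763/3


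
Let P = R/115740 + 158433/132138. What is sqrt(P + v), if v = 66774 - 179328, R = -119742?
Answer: 4*I*sqrt(3918435653205637105)/23601315 ≈ 335.49*I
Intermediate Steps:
P = 11641514/70803945 (P = -119742/115740 + 158433/132138 = -119742*1/115740 + 158433*(1/132138) = -19957/19290 + 52811/44046 = 11641514/70803945 ≈ 0.16442)
v = -112554
sqrt(P + v) = sqrt(11641514/70803945 - 112554) = sqrt(-7969255584016/70803945) = 4*I*sqrt(3918435653205637105)/23601315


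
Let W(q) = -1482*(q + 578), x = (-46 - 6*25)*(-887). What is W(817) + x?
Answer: -1893538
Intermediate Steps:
x = 173852 (x = (-46 - 150)*(-887) = -196*(-887) = 173852)
W(q) = -856596 - 1482*q (W(q) = -1482*(578 + q) = -856596 - 1482*q)
W(817) + x = (-856596 - 1482*817) + 173852 = (-856596 - 1210794) + 173852 = -2067390 + 173852 = -1893538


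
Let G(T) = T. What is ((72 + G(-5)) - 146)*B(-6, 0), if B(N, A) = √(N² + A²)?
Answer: -474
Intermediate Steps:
B(N, A) = √(A² + N²)
((72 + G(-5)) - 146)*B(-6, 0) = ((72 - 5) - 146)*√(0² + (-6)²) = (67 - 146)*√(0 + 36) = -79*√36 = -79*6 = -474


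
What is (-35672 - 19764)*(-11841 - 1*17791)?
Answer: 1642679552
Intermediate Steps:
(-35672 - 19764)*(-11841 - 1*17791) = -55436*(-11841 - 17791) = -55436*(-29632) = 1642679552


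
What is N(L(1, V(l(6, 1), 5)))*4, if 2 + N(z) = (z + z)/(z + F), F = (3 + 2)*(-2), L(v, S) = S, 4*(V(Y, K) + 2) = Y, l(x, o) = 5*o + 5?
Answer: -160/19 ≈ -8.4211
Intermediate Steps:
l(x, o) = 5 + 5*o
V(Y, K) = -2 + Y/4
F = -10 (F = 5*(-2) = -10)
N(z) = -2 + 2*z/(-10 + z) (N(z) = -2 + (z + z)/(z - 10) = -2 + (2*z)/(-10 + z) = -2 + 2*z/(-10 + z))
N(L(1, V(l(6, 1), 5)))*4 = (20/(-10 + (-2 + (5 + 5*1)/4)))*4 = (20/(-10 + (-2 + (5 + 5)/4)))*4 = (20/(-10 + (-2 + (1/4)*10)))*4 = (20/(-10 + (-2 + 5/2)))*4 = (20/(-10 + 1/2))*4 = (20/(-19/2))*4 = (20*(-2/19))*4 = -40/19*4 = -160/19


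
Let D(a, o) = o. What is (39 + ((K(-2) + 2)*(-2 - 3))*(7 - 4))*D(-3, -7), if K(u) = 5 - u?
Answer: 672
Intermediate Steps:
(39 + ((K(-2) + 2)*(-2 - 3))*(7 - 4))*D(-3, -7) = (39 + (((5 - 1*(-2)) + 2)*(-2 - 3))*(7 - 4))*(-7) = (39 + (((5 + 2) + 2)*(-5))*3)*(-7) = (39 + ((7 + 2)*(-5))*3)*(-7) = (39 + (9*(-5))*3)*(-7) = (39 - 45*3)*(-7) = (39 - 135)*(-7) = -96*(-7) = 672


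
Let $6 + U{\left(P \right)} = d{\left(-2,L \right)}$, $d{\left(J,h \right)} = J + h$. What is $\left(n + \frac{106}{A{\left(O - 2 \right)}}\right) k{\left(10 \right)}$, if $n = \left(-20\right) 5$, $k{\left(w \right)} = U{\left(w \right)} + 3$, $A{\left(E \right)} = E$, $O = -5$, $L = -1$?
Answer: $\frac{4836}{7} \approx 690.86$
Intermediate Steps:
$U{\left(P \right)} = -9$ ($U{\left(P \right)} = -6 - 3 = -9$)
$k{\left(w \right)} = -6$ ($k{\left(w \right)} = -9 + 3 = -6$)
$n = -100$
$\left(n + \frac{106}{A{\left(O - 2 \right)}}\right) k{\left(10 \right)} = \left(-100 + \frac{106}{-5 - 2}\right) \left(-6\right) = \left(-100 + \frac{106}{-7}\right) \left(-6\right) = \left(-100 + 106 \left(- \frac{1}{7}\right)\right) \left(-6\right) = \left(-100 - \frac{106}{7}\right) \left(-6\right) = \left(- \frac{806}{7}\right) \left(-6\right) = \frac{4836}{7}$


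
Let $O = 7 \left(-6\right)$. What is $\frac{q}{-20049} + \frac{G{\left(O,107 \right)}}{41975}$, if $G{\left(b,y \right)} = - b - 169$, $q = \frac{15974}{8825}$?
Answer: $- \frac{1135751}{364502505} \approx -0.0031159$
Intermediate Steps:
$q = \frac{15974}{8825}$ ($q = 15974 \cdot \frac{1}{8825} = \frac{15974}{8825} \approx 1.8101$)
$O = -42$
$G{\left(b,y \right)} = -169 - b$
$\frac{q}{-20049} + \frac{G{\left(O,107 \right)}}{41975} = \frac{15974}{8825 \left(-20049\right)} + \frac{-169 - -42}{41975} = \frac{15974}{8825} \left(- \frac{1}{20049}\right) + \left(-169 + 42\right) \frac{1}{41975} = - \frac{98}{1085475} - \frac{127}{41975} = - \frac{1135751}{364502505}$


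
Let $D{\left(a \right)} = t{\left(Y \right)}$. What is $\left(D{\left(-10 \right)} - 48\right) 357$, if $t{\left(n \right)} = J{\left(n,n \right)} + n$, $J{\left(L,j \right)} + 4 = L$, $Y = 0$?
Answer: $-18564$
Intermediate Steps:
$J{\left(L,j \right)} = -4 + L$
$t{\left(n \right)} = -4 + 2 n$ ($t{\left(n \right)} = \left(-4 + n\right) + n = -4 + 2 n$)
$D{\left(a \right)} = -4$ ($D{\left(a \right)} = -4 + 2 \cdot 0 = -4 + 0 = -4$)
$\left(D{\left(-10 \right)} - 48\right) 357 = \left(-4 - 48\right) 357 = \left(-52\right) 357 = -18564$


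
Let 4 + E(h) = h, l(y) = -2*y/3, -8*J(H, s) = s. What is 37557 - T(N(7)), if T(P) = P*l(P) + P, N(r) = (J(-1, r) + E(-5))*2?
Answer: 908083/24 ≈ 37837.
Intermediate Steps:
J(H, s) = -s/8
l(y) = -2*y/3 (l(y) = -2*y*(⅓) = -2*y/3)
E(h) = -4 + h
N(r) = -18 - r/4 (N(r) = (-r/8 + (-4 - 5))*2 = (-r/8 - 9)*2 = (-9 - r/8)*2 = -18 - r/4)
T(P) = P - 2*P²/3 (T(P) = P*(-2*P/3) + P = -2*P²/3 + P = P - 2*P²/3)
37557 - T(N(7)) = 37557 - (-18 - ¼*7)*(3 - 2*(-18 - ¼*7))/3 = 37557 - (-18 - 7/4)*(3 - 2*(-18 - 7/4))/3 = 37557 - (-79)*(3 - 2*(-79/4))/(3*4) = 37557 - (-79)*(3 + 79/2)/(3*4) = 37557 - (-79)*85/(3*4*2) = 37557 - 1*(-6715/24) = 37557 + 6715/24 = 908083/24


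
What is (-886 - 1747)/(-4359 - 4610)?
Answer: 2633/8969 ≈ 0.29357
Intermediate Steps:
(-886 - 1747)/(-4359 - 4610) = -2633/(-8969) = -2633*(-1/8969) = 2633/8969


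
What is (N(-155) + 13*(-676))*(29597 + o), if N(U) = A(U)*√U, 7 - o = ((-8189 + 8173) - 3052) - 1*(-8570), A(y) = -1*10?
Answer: -211808376 - 241020*I*√155 ≈ -2.1181e+8 - 3.0007e+6*I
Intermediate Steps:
A(y) = -10
o = -5495 (o = 7 - (((-8189 + 8173) - 3052) - 1*(-8570)) = 7 - ((-16 - 3052) + 8570) = 7 - (-3068 + 8570) = 7 - 1*5502 = 7 - 5502 = -5495)
N(U) = -10*√U
(N(-155) + 13*(-676))*(29597 + o) = (-10*I*√155 + 13*(-676))*(29597 - 5495) = (-10*I*√155 - 8788)*24102 = (-8788 - 10*I*√155)*24102 = -211808376 - 241020*I*√155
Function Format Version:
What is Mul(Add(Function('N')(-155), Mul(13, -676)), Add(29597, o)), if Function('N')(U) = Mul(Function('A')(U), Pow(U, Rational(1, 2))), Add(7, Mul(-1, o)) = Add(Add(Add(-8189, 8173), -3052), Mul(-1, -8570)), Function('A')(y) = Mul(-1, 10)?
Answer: Add(-211808376, Mul(-241020, I, Pow(155, Rational(1, 2)))) ≈ Add(-2.1181e+8, Mul(-3.0007e+6, I))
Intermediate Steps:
Function('A')(y) = -10
o = -5495 (o = Add(7, Mul(-1, Add(Add(Add(-8189, 8173), -3052), Mul(-1, -8570)))) = Add(7, Mul(-1, Add(Add(-16, -3052), 8570))) = Add(7, Mul(-1, Add(-3068, 8570))) = Add(7, Mul(-1, 5502)) = Add(7, -5502) = -5495)
Function('N')(U) = Mul(-10, Pow(U, Rational(1, 2)))
Mul(Add(Function('N')(-155), Mul(13, -676)), Add(29597, o)) = Mul(Add(Mul(-10, Pow(-155, Rational(1, 2))), Mul(13, -676)), Add(29597, -5495)) = Mul(Add(Mul(-10, Mul(I, Pow(155, Rational(1, 2)))), -8788), 24102) = Mul(Add(Mul(-10, I, Pow(155, Rational(1, 2))), -8788), 24102) = Mul(Add(-8788, Mul(-10, I, Pow(155, Rational(1, 2)))), 24102) = Add(-211808376, Mul(-241020, I, Pow(155, Rational(1, 2))))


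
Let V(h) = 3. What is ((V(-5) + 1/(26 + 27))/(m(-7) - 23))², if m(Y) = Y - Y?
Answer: 25600/1485961 ≈ 0.017228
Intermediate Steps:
m(Y) = 0
((V(-5) + 1/(26 + 27))/(m(-7) - 23))² = ((3 + 1/(26 + 27))/(0 - 23))² = ((3 + 1/53)/(-23))² = ((3 + 1/53)*(-1/23))² = ((160/53)*(-1/23))² = (-160/1219)² = 25600/1485961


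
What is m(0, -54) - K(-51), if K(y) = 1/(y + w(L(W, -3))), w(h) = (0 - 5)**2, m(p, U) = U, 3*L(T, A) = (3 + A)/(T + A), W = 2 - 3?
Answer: -1403/26 ≈ -53.962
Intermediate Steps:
W = -1
L(T, A) = (3 + A)/(3*(A + T)) (L(T, A) = ((3 + A)/(T + A))/3 = ((3 + A)/(A + T))/3 = (3 + A)/(3*(A + T)))
w(h) = 25 (w(h) = (-5)**2 = 25)
K(y) = 1/(25 + y) (K(y) = 1/(y + 25) = 1/(25 + y))
m(0, -54) - K(-51) = -54 - 1/(25 - 51) = -54 - 1/(-26) = -54 - 1*(-1/26) = -54 + 1/26 = -1403/26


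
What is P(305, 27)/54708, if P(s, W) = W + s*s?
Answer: 23263/13677 ≈ 1.7009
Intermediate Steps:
P(s, W) = W + s²
P(305, 27)/54708 = (27 + 305²)/54708 = (27 + 93025)*(1/54708) = 93052*(1/54708) = 23263/13677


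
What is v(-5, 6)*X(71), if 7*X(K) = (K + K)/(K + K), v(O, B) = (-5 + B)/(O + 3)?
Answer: -1/14 ≈ -0.071429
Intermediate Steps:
v(O, B) = (-5 + B)/(3 + O)
X(K) = 1/7 (X(K) = ((K + K)/(K + K))/7 = ((2*K)/((2*K)))/7 = ((2*K)*(1/(2*K)))/7 = (1/7)*1 = 1/7)
v(-5, 6)*X(71) = ((-5 + 6)/(3 - 5))*(1/7) = (1/(-2))*(1/7) = -1/2*1*(1/7) = -1/2*1/7 = -1/14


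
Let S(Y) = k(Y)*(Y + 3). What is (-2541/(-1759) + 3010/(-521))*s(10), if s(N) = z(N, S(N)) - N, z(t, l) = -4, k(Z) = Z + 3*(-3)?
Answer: 55590206/916439 ≈ 60.659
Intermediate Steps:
k(Z) = -9 + Z (k(Z) = Z - 9 = -9 + Z)
S(Y) = (-9 + Y)*(3 + Y) (S(Y) = (-9 + Y)*(Y + 3) = (-9 + Y)*(3 + Y))
s(N) = -4 - N
(-2541/(-1759) + 3010/(-521))*s(10) = (-2541/(-1759) + 3010/(-521))*(-4 - 1*10) = (-2541*(-1/1759) + 3010*(-1/521))*(-4 - 10) = (2541/1759 - 3010/521)*(-14) = -3970729/916439*(-14) = 55590206/916439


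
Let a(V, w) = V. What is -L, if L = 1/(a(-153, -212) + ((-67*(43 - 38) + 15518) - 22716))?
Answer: 1/7686 ≈ 0.00013011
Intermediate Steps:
L = -1/7686 (L = 1/(-153 + ((-67*(43 - 38) + 15518) - 22716)) = 1/(-153 + ((-67*5 + 15518) - 22716)) = 1/(-153 + ((-335 + 15518) - 22716)) = 1/(-153 + (15183 - 22716)) = 1/(-153 - 7533) = 1/(-7686) = -1/7686 ≈ -0.00013011)
-L = -1*(-1/7686) = 1/7686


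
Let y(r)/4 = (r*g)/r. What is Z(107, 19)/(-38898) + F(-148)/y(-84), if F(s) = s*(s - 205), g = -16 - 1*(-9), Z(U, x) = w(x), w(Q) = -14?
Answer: -254023340/136143 ≈ -1865.9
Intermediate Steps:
Z(U, x) = -14
g = -7 (g = -16 + 9 = -7)
F(s) = s*(-205 + s)
y(r) = -28 (y(r) = 4*((r*(-7))/r) = 4*((-7*r)/r) = 4*(-7) = -28)
Z(107, 19)/(-38898) + F(-148)/y(-84) = -14/(-38898) - 148*(-205 - 148)/(-28) = -14*(-1/38898) - 148*(-353)*(-1/28) = 7/19449 + 52244*(-1/28) = 7/19449 - 13061/7 = -254023340/136143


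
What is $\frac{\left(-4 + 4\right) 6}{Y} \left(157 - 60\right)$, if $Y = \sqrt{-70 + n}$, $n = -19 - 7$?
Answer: $0$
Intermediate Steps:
$n = -26$
$Y = 4 i \sqrt{6}$ ($Y = \sqrt{-70 - 26} = \sqrt{-96} = 4 i \sqrt{6} \approx 9.798 i$)
$\frac{\left(-4 + 4\right) 6}{Y} \left(157 - 60\right) = \frac{\left(-4 + 4\right) 6}{4 i \sqrt{6}} \left(157 - 60\right) = 0 \cdot 6 \left(- \frac{i \sqrt{6}}{24}\right) 97 = 0 \left(- \frac{i \sqrt{6}}{24}\right) 97 = 0 \cdot 97 = 0$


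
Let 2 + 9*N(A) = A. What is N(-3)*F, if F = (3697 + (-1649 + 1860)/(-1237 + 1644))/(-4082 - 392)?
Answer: 418025/910459 ≈ 0.45914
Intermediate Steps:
F = -752445/910459 (F = (3697 + 211/407)/(-4474) = (3697 + 211*(1/407))*(-1/4474) = (3697 + 211/407)*(-1/4474) = (1504890/407)*(-1/4474) = -752445/910459 ≈ -0.82645)
N(A) = -2/9 + A/9
N(-3)*F = (-2/9 + (⅑)*(-3))*(-752445/910459) = (-2/9 - ⅓)*(-752445/910459) = -5/9*(-752445/910459) = 418025/910459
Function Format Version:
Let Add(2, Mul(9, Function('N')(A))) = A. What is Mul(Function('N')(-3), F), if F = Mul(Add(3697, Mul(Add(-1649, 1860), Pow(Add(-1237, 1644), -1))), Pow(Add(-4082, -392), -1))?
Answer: Rational(418025, 910459) ≈ 0.45914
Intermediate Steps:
F = Rational(-752445, 910459) (F = Mul(Add(3697, Mul(211, Pow(407, -1))), Pow(-4474, -1)) = Mul(Add(3697, Mul(211, Rational(1, 407))), Rational(-1, 4474)) = Mul(Add(3697, Rational(211, 407)), Rational(-1, 4474)) = Mul(Rational(1504890, 407), Rational(-1, 4474)) = Rational(-752445, 910459) ≈ -0.82645)
Function('N')(A) = Add(Rational(-2, 9), Mul(Rational(1, 9), A))
Mul(Function('N')(-3), F) = Mul(Add(Rational(-2, 9), Mul(Rational(1, 9), -3)), Rational(-752445, 910459)) = Mul(Add(Rational(-2, 9), Rational(-1, 3)), Rational(-752445, 910459)) = Mul(Rational(-5, 9), Rational(-752445, 910459)) = Rational(418025, 910459)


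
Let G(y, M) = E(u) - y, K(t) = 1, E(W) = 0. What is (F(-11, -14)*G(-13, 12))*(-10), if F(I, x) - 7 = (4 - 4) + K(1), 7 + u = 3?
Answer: -1040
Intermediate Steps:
u = -4 (u = -7 + 3 = -4)
F(I, x) = 8 (F(I, x) = 7 + ((4 - 4) + 1) = 7 + (0 + 1) = 7 + 1 = 8)
G(y, M) = -y (G(y, M) = 0 - y = -y)
(F(-11, -14)*G(-13, 12))*(-10) = (8*(-1*(-13)))*(-10) = (8*13)*(-10) = 104*(-10) = -1040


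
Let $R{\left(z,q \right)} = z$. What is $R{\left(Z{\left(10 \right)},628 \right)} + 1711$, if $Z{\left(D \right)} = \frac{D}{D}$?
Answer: $1712$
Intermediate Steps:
$Z{\left(D \right)} = 1$
$R{\left(Z{\left(10 \right)},628 \right)} + 1711 = 1 + 1711 = 1712$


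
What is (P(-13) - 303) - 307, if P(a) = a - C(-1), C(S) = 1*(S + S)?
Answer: -621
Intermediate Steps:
C(S) = 2*S (C(S) = 1*(2*S) = 2*S)
P(a) = 2 + a (P(a) = a - 2*(-1) = a - 1*(-2) = a + 2 = 2 + a)
(P(-13) - 303) - 307 = ((2 - 13) - 303) - 307 = (-11 - 303) - 307 = -314 - 307 = -621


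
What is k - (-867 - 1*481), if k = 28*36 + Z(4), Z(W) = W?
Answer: 2360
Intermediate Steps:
k = 1012 (k = 28*36 + 4 = 1008 + 4 = 1012)
k - (-867 - 1*481) = 1012 - (-867 - 1*481) = 1012 - (-867 - 481) = 1012 - 1*(-1348) = 1012 + 1348 = 2360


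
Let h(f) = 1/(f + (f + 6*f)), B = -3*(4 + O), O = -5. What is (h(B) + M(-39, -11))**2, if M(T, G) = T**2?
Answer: 1332615025/576 ≈ 2.3136e+6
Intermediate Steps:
B = 3 (B = -3*(4 - 5) = -3*(-1) = 3)
h(f) = 1/(8*f) (h(f) = 1/(f + 7*f) = 1/(8*f))
(h(B) + M(-39, -11))**2 = ((1/8)/3 + (-39)**2)**2 = ((1/8)*(1/3) + 1521)**2 = (1/24 + 1521)**2 = (36505/24)**2 = 1332615025/576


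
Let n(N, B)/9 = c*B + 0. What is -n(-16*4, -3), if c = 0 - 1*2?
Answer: -54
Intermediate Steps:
c = -2 (c = 0 - 2 = -2)
n(N, B) = -18*B (n(N, B) = 9*(-2*B + 0) = 9*(-2*B) = -18*B)
-n(-16*4, -3) = -(-18)*(-3) = -1*54 = -54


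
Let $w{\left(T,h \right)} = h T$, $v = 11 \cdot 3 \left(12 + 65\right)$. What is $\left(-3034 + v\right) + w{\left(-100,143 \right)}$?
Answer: $-14793$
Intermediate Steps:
$v = 2541$ ($v = 33 \cdot 77 = 2541$)
$w{\left(T,h \right)} = T h$
$\left(-3034 + v\right) + w{\left(-100,143 \right)} = \left(-3034 + 2541\right) - 14300 = -493 - 14300 = -14793$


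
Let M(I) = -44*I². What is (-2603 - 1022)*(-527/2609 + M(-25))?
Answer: 260086597875/2609 ≈ 9.9688e+7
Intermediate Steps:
(-2603 - 1022)*(-527/2609 + M(-25)) = (-2603 - 1022)*(-527/2609 - 44*(-25)²) = -3625*(-527*1/2609 - 44*625) = -3625*(-527/2609 - 27500) = -3625*(-71748027/2609) = 260086597875/2609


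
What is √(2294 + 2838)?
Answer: 2*√1283 ≈ 71.638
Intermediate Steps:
√(2294 + 2838) = √5132 = 2*√1283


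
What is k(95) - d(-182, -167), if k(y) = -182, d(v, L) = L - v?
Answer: -197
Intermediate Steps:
k(95) - d(-182, -167) = -182 - (-167 - 1*(-182)) = -182 - (-167 + 182) = -182 - 1*15 = -182 - 15 = -197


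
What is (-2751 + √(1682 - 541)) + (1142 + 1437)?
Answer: -172 + √1141 ≈ -138.22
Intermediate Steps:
(-2751 + √(1682 - 541)) + (1142 + 1437) = (-2751 + √1141) + 2579 = -172 + √1141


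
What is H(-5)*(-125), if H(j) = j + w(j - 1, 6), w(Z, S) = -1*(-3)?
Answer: 250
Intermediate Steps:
w(Z, S) = 3
H(j) = 3 + j (H(j) = j + 3 = 3 + j)
H(-5)*(-125) = (3 - 5)*(-125) = -2*(-125) = 250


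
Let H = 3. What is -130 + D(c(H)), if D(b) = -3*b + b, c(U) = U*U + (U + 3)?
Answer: -160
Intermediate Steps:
c(U) = 3 + U + U² (c(U) = U² + (3 + U) = 3 + U + U²)
D(b) = -2*b
-130 + D(c(H)) = -130 - 2*(3 + 3 + 3²) = -130 - 2*(3 + 3 + 9) = -130 - 2*15 = -130 - 30 = -160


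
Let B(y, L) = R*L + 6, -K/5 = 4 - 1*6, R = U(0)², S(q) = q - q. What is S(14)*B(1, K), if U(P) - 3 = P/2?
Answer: 0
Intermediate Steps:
U(P) = 3 + P/2
S(q) = 0
R = 9 (R = (3 + (½)*0)² = (3 + 0)² = 3² = 9)
K = 10 (K = -5*(4 - 1*6) = -5*(4 - 6) = -5*(-2) = 10)
B(y, L) = 6 + 9*L (B(y, L) = 9*L + 6 = 6 + 9*L)
S(14)*B(1, K) = 0*(6 + 9*10) = 0*(6 + 90) = 0*96 = 0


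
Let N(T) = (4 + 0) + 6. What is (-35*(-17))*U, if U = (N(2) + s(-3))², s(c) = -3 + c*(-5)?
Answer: 287980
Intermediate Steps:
s(c) = -3 - 5*c
N(T) = 10 (N(T) = 4 + 6 = 10)
U = 484 (U = (10 + (-3 - 5*(-3)))² = (10 + (-3 + 15))² = (10 + 12)² = 22² = 484)
(-35*(-17))*U = -35*(-17)*484 = 595*484 = 287980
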